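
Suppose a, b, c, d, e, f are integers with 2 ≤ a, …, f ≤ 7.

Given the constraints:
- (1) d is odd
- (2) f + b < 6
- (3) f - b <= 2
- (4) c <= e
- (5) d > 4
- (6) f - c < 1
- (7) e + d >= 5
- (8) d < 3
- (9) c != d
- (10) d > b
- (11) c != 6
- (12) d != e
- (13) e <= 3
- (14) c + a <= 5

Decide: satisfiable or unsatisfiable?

Unsatisfiable

From constraint 5: d ≥ 5. From constraint 8: d ≤ 2. But 2 < 5, so no value of d works.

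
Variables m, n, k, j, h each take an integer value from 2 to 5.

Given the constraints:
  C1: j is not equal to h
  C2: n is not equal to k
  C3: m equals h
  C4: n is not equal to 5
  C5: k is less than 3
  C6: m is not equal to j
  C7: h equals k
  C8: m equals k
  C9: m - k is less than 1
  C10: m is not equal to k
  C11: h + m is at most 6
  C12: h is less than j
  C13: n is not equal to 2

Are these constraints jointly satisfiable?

Unsatisfiable

From constraints 3 and 7, m = h = k, so m = k. But constraint 10 says m ≠ k. Contradiction.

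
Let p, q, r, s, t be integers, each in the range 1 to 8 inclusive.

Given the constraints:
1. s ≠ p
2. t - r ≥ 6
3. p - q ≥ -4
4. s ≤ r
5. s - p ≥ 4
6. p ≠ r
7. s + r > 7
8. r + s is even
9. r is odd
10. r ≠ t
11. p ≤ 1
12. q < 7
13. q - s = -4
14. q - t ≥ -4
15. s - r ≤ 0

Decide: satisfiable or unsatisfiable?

Constraints 2, 3, 5, 14, and 15 give s − p ≥ 4, p − q ≥ -4, q − t ≥ -4, t − r ≥ 6, r − s ≥ 0.
Adding all 5 inequalities: the left sides telescope to 0, and the right sides sum to 4 + (-4) + (-4) + 6 + 0 = 2. So 0 ≥ 2, which is false.

Unsatisfiable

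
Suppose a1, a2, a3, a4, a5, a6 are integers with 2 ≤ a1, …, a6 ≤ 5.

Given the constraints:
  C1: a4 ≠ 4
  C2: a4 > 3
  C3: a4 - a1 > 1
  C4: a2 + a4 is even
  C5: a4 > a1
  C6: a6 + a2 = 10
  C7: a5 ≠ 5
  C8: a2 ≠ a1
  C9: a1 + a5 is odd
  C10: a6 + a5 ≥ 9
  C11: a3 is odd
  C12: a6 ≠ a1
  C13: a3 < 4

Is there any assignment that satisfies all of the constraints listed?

Take a1 = 3, a2 = 5, a3 = 3, a4 = 5, a5 = 4, a6 = 5. Then constraint 3: a4 - a1 = 2; constraint 6: a6 + a2 = 10; constraint 10: a6 + a5 = 9, and every other listed constraint is also met.

Satisfiable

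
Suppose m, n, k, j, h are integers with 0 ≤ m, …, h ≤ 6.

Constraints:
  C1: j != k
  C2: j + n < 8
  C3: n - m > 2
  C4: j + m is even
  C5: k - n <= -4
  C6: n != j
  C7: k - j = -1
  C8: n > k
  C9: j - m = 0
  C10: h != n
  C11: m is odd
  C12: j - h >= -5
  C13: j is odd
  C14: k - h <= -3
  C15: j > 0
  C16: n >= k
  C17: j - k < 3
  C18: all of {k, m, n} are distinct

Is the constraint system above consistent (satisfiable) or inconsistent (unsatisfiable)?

Take m = 1, n = 4, k = 0, j = 1, h = 3. Then constraint 2: j + n = 5; constraint 3: n - m = 3; constraint 5: k - n = -4, and every other listed constraint is also met.

Satisfiable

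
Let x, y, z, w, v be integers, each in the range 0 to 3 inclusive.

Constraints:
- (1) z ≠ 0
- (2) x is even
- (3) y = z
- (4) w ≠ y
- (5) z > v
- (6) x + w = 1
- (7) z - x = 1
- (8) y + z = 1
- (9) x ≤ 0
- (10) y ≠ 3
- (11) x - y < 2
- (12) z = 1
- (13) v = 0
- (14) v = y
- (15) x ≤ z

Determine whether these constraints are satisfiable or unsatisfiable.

Constraint 13 fixes v = 0 and constraint 12 fixes z = 1. Constraints 3 and 14 give v = y = z, so v = z. But 0 ≠ 1 — contradiction.

Unsatisfiable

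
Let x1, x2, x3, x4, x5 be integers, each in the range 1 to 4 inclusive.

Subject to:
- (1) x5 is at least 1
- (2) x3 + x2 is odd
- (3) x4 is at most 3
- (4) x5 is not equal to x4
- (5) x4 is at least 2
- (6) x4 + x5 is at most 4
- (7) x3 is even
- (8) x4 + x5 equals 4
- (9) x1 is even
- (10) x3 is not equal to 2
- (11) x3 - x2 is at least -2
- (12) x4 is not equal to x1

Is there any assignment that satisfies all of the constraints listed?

Setting (x1, x2, x3, x4, x5) = (2, 3, 4, 3, 1) satisfies everything: constraint 6: x4 + x5 = 4; constraint 8: x4 + x5 = 4, and the others follow.

Satisfiable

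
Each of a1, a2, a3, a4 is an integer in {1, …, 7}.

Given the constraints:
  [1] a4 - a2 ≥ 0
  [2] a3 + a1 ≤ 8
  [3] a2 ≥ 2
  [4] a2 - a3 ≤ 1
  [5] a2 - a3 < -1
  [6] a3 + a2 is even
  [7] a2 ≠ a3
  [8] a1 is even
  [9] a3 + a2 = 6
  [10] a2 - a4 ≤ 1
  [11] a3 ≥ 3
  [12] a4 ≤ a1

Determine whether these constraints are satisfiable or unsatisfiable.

Satisfiable

One satisfying assignment is a1 = 4, a2 = 2, a3 = 4, a4 = 2.
For the less obvious constraints — constraint 1: a4 - a2 = 0; constraint 2: a3 + a1 = 8 — and the others hold by inspection.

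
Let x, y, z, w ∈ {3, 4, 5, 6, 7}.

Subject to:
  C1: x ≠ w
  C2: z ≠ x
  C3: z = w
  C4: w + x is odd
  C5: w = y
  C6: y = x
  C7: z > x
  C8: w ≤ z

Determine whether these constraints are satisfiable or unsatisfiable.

From constraints 3, 5, and 6, z = w = y = x, so z = x. But constraint 2 says z ≠ x. Contradiction.

Unsatisfiable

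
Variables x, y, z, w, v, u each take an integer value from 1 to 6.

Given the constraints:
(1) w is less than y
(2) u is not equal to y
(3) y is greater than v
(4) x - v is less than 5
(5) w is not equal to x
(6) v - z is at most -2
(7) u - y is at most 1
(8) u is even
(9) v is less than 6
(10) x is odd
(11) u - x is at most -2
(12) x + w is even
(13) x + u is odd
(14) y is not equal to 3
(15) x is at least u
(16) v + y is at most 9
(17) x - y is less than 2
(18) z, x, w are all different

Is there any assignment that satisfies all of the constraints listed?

Satisfiable

Setting (x, y, z, w, v, u) = (5, 4, 6, 3, 2, 2) satisfies everything: constraint 4: x - v = 3; constraint 6: v - z = -4; constraint 7: u - y = -2, and the others follow.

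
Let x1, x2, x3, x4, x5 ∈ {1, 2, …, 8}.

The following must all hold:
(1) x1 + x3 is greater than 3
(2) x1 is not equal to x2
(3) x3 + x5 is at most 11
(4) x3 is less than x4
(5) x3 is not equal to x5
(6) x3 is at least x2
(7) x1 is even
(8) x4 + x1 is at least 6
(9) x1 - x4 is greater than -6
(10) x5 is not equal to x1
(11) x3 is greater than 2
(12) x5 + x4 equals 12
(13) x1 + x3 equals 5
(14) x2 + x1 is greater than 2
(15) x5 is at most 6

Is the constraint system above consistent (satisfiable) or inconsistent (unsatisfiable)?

The assignment x1 = 2, x2 = 3, x3 = 3, x4 = 6, x5 = 6 works:
  constraint 1 holds since x1 + x3 = 5.
  constraint 3 holds since x3 + x5 = 9.
The rest check out directly.

Satisfiable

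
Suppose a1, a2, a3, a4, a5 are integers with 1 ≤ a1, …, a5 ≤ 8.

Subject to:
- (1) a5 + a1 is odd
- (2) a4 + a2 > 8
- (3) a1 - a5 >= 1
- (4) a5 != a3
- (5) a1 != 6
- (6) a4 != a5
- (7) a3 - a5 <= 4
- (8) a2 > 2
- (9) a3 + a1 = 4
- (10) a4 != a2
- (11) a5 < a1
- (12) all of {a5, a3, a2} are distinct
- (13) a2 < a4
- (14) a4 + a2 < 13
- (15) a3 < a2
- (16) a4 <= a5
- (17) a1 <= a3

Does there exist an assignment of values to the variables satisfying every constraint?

Unsatisfiable

Constraints 11, 13, 15, 16, and 17 give a2 < a4, a4 ≤ a5, a5 < a1, a1 ≤ a3, a3 < a2. Chaining: a2 < a4 ≤ a5 < a1 ≤ a3 < a2, which forces a2 < a2 — impossible.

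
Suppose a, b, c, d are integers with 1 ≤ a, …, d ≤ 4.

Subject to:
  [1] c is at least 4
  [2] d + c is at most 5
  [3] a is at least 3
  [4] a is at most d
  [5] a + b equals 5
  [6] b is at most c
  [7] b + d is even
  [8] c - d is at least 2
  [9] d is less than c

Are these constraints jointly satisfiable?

Unsatisfiable

From constraints 3 and 4: d ≥ a ≥ 3. From constraint 1: c ≥ 4. Hence d + c ≥ 7. But constraint 2 requires d + c ≤ 5, and 5 < 7. Contradiction.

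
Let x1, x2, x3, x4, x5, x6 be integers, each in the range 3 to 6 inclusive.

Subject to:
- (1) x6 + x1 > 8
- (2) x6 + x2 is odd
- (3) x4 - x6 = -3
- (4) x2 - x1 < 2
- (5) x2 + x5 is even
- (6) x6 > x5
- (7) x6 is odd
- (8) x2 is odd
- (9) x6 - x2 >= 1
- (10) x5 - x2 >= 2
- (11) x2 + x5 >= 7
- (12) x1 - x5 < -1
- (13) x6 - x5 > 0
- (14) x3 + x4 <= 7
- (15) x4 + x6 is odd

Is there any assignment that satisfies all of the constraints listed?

Constraint 7 makes x6 odd and constraint 8 makes x2 odd, so x6 + x2 must be even. Constraint 2 says x6 + x2 is odd — contradiction.

Unsatisfiable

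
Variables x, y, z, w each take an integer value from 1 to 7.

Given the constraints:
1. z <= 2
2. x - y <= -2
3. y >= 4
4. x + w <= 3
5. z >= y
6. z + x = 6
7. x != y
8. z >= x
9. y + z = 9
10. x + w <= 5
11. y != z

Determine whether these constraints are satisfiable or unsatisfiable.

Unsatisfiable

From constraints 3 and 5: z ≥ y and y ≥ 4, so z ≥ 4. From constraint 1: z ≤ 2. But 2 < 4, so no value of z works.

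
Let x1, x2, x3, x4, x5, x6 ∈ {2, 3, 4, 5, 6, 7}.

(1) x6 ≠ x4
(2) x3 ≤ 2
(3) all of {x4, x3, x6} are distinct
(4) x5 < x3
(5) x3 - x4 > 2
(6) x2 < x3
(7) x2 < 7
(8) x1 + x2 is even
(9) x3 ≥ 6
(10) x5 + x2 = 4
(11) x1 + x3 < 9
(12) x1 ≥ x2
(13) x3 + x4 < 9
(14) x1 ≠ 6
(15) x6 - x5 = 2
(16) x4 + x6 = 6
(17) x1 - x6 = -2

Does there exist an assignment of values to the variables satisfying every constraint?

From constraint 9: x3 ≥ 6. From constraint 2: x3 ≤ 2. But 2 < 6, so no value of x3 works.

Unsatisfiable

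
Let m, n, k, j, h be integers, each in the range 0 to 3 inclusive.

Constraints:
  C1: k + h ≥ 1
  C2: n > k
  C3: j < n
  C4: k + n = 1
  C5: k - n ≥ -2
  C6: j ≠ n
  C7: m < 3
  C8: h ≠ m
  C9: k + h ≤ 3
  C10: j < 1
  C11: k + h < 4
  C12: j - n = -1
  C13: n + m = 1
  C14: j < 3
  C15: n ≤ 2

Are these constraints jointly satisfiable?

Satisfiable

One satisfying assignment is m = 0, n = 1, k = 0, j = 0, h = 1.
For the less obvious constraints — constraint 1: k + h = 1; constraint 4: k + n = 1; constraint 5: k - n = -1 — and the others hold by inspection.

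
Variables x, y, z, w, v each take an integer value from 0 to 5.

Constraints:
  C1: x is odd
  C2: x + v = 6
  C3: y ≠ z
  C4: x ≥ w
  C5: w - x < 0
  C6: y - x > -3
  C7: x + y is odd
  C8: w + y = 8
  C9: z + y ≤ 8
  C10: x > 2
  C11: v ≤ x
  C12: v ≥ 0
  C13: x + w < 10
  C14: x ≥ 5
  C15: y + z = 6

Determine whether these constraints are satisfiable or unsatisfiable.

Satisfiable

Try x = 5, y = 4, z = 2, w = 4, v = 1.
Check constraint 2: x + v = 6; constraint 5: w - x = -1; constraint 6: y - x = -1. The remaining constraints are straightforward to verify.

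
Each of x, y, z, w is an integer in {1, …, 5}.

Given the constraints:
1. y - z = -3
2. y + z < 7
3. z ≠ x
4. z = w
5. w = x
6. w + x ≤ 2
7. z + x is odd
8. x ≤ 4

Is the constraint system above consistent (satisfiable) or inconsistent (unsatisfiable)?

Unsatisfiable

From constraints 4 and 5, z = w = x, so z = x. But constraint 3 says z ≠ x. Contradiction.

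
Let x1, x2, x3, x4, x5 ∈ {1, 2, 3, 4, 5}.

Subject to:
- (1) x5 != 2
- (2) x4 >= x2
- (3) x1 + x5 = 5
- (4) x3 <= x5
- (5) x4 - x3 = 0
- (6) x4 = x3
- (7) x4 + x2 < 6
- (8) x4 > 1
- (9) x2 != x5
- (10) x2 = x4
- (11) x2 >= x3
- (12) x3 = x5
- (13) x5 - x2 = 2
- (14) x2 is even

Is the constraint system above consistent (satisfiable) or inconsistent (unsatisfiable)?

From constraints 6, 10, and 12, x2 = x4 = x3 = x5, so x2 = x5. But constraint 9 says x2 ≠ x5. Contradiction.

Unsatisfiable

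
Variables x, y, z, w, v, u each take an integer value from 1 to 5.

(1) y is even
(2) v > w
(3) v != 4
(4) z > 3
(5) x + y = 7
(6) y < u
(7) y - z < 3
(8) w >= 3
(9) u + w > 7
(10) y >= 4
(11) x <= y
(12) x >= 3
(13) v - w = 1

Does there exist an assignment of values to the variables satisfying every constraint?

Setting (x, y, z, w, v, u) = (3, 4, 4, 4, 5, 5) satisfies everything: constraint 5: x + y = 7; constraint 7: y - z = 0; constraint 9: u + w = 9, and the others follow.

Satisfiable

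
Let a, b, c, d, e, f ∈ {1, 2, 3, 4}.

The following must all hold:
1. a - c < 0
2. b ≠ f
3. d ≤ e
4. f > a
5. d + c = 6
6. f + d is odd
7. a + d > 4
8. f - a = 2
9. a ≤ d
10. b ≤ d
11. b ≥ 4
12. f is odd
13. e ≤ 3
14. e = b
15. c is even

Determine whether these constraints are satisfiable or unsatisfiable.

Unsatisfiable

From constraints 10 and 11: d ≥ b and b ≥ 4, so d ≥ 4. From constraints 3 and 13: d ≤ e and e ≤ 3, so d ≤ 3. But 3 < 4, so no value of d works.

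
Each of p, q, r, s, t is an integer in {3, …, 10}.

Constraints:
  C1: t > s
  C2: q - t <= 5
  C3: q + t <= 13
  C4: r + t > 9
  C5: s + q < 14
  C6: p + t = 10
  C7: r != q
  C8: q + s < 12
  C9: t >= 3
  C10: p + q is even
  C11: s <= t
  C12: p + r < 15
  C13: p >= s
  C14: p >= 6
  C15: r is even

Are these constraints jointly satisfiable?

Satisfiable

Setting (p, q, r, s, t) = (6, 8, 6, 3, 4) satisfies everything: constraint 2: q - t = 4; constraint 3: q + t = 12, and the others follow.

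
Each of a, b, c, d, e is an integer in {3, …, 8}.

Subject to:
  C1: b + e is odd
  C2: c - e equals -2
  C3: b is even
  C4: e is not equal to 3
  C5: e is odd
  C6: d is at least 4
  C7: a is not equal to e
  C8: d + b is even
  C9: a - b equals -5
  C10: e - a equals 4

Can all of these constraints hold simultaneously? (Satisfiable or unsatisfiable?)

The assignment a = 3, b = 8, c = 5, d = 4, e = 7 works:
  constraint 2 holds since c - e = -2.
  constraint 9 holds since a - b = -5.
  constraint 10 holds since e - a = 4.
The rest check out directly.

Satisfiable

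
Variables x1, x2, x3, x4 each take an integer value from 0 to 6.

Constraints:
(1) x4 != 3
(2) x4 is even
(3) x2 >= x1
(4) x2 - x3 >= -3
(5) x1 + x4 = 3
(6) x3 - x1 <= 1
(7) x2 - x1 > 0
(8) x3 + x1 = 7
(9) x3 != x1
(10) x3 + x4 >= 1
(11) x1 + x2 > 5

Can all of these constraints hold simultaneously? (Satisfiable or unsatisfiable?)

Satisfiable

Setting (x1, x2, x3, x4) = (3, 4, 4, 0) satisfies everything: constraint 4: x2 - x3 = 0; constraint 5: x1 + x4 = 3; constraint 6: x3 - x1 = 1, and the others follow.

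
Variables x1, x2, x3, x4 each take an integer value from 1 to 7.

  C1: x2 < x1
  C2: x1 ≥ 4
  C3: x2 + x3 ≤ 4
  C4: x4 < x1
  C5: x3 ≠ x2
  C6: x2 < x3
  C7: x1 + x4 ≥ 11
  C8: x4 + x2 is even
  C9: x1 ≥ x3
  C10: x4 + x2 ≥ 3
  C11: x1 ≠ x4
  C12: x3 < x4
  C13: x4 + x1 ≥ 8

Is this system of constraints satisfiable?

Satisfiable

One satisfying assignment is x1 = 6, x2 = 1, x3 = 2, x4 = 5.
For the less obvious constraints — constraint 3: x2 + x3 = 3; constraint 7: x1 + x4 = 11 — and the others hold by inspection.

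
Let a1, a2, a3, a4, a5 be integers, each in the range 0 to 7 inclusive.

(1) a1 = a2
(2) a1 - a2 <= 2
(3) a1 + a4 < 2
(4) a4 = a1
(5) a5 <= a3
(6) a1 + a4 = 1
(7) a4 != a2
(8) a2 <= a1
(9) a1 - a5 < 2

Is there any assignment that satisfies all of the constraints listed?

From constraints 1 and 4, a4 = a1 = a2, so a4 = a2. But constraint 7 says a4 ≠ a2. Contradiction.

Unsatisfiable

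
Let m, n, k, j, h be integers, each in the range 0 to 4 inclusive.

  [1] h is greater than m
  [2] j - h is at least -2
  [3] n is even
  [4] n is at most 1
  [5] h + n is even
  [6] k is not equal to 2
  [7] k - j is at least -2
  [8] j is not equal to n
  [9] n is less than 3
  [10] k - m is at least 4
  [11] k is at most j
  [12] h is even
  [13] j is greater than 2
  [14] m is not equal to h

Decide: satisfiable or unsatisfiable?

Setting (m, n, k, j, h) = (0, 0, 4, 4, 4) satisfies everything: constraint 2: j - h = 0; constraint 7: k - j = 0; constraint 10: k - m = 4, and the others follow.

Satisfiable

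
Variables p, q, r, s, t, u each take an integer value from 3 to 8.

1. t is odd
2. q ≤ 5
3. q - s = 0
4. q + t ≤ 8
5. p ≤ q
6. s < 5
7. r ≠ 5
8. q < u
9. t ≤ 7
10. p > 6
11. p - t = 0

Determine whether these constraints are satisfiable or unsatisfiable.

From constraint 10: p ≥ 7. From constraints 2 and 5: p ≤ q and q ≤ 5, so p ≤ 5. But 5 < 7, so no value of p works.

Unsatisfiable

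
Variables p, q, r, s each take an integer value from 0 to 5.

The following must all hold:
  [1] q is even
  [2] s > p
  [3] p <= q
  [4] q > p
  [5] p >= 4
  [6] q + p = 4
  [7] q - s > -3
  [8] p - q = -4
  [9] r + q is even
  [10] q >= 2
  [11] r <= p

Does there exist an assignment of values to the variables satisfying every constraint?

Unsatisfiable

From constraint 10: q ≥ 2. From constraint 5: p ≥ 4. Hence q + p ≥ 6. But constraint 6 requires q + p = 4, and 4 < 6. Contradiction.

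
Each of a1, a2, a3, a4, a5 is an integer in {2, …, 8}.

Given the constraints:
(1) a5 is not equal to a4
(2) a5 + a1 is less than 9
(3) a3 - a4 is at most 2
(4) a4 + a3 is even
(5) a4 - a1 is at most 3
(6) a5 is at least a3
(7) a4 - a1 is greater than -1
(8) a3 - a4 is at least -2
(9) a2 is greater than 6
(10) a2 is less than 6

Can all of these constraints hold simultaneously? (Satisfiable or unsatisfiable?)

Unsatisfiable

From constraint 9: a2 ≥ 7. From constraint 10: a2 ≤ 5. But 5 < 7, so no value of a2 works.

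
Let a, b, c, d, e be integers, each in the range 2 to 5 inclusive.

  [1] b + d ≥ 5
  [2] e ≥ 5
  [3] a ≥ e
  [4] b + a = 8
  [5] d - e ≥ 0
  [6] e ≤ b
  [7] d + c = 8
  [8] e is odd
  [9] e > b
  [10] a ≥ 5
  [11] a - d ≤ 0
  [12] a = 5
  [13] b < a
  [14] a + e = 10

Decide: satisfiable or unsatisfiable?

Unsatisfiable

From constraints 2 and 6: b ≥ e ≥ 5. From constraint 10: a ≥ 5. Hence b + a ≥ 10. But constraint 4 requires b + a = 8, and 8 < 10. Contradiction.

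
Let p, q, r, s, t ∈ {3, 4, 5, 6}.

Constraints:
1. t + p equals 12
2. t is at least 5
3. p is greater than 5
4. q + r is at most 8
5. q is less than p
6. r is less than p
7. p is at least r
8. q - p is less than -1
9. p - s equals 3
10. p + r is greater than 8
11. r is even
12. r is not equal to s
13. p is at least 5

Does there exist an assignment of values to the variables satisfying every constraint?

Setting (p, q, r, s, t) = (6, 4, 4, 3, 6) satisfies everything: constraint 1: t + p = 12; constraint 4: q + r = 8; constraint 8: q - p = -2, and the others follow.

Satisfiable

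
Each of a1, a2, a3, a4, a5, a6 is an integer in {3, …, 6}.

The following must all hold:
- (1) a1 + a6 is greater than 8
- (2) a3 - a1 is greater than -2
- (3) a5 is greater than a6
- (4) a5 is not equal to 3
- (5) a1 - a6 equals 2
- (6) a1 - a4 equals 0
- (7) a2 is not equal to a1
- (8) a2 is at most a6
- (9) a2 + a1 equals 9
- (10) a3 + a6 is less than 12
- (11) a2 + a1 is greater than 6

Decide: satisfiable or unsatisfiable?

The assignment a1 = 6, a2 = 3, a3 = 5, a4 = 6, a5 = 5, a6 = 4 works:
  constraint 1 holds since a1 + a6 = 10.
  constraint 2 holds since a3 - a1 = -1.
The rest check out directly.

Satisfiable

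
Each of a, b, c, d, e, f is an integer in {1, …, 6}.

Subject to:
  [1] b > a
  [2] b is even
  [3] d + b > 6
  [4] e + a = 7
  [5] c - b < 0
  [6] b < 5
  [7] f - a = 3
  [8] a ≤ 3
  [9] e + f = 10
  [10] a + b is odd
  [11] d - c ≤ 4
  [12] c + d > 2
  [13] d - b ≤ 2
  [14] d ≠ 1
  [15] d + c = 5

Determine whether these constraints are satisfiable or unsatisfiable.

Satisfiable

The assignment a = 3, b = 4, c = 1, d = 4, e = 4, f = 6 works:
  constraint 3 holds since d + b = 8.
  constraint 4 holds since e + a = 7.
  constraint 5 holds since c - b = -3.
The rest check out directly.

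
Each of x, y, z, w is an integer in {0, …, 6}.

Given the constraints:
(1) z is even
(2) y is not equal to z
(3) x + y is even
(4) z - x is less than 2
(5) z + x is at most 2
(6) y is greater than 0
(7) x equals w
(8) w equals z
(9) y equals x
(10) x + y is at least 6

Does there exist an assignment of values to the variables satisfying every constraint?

Unsatisfiable

From constraints 7, 8, and 9, y = x = w = z, so y = z. But constraint 2 says y ≠ z. Contradiction.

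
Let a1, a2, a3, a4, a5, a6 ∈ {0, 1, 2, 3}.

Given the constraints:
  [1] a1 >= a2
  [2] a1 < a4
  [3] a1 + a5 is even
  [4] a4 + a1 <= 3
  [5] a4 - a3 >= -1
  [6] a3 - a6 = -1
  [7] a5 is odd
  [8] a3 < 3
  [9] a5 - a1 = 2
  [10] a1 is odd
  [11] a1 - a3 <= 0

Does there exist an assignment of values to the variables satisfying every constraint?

Satisfiable

Take a1 = 1, a2 = 1, a3 = 2, a4 = 2, a5 = 3, a6 = 3. Then constraint 4: a4 + a1 = 3; constraint 5: a4 - a3 = 0; constraint 6: a3 - a6 = -1, and every other listed constraint is also met.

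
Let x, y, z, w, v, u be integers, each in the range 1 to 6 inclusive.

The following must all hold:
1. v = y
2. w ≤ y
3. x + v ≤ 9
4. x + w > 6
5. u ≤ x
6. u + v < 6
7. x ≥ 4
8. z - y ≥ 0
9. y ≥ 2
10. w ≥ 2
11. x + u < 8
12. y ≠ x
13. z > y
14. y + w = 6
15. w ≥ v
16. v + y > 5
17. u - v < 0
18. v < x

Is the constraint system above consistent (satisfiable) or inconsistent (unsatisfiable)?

Satisfiable

Take x = 4, y = 3, z = 6, w = 3, v = 3, u = 2. Then constraint 3: x + v = 7; constraint 4: x + w = 7; constraint 6: u + v = 5, and every other listed constraint is also met.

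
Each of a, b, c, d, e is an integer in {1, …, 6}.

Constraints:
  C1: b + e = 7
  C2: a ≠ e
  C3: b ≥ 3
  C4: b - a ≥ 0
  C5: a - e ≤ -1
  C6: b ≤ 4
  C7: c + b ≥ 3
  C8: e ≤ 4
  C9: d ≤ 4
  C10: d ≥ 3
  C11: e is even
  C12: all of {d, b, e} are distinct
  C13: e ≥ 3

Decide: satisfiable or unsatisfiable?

Constraints 3, 6, 8, 9, 10, and 13 confine each of d, b, e to the 2 values {3, 4}.
Constraint 12 requires all 3 of them to be distinct, but only 2 values are available — impossible by the pigeonhole principle.

Unsatisfiable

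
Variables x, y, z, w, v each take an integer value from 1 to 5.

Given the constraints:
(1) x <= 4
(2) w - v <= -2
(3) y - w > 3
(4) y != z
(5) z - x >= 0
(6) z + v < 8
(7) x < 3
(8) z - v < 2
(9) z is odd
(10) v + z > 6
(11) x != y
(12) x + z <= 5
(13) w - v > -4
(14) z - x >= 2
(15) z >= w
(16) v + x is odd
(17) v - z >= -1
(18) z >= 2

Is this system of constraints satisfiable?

Satisfiable

Take x = 1, y = 5, z = 3, w = 1, v = 4. Then constraint 2: w - v = -3; constraint 3: y - w = 4, and every other listed constraint is also met.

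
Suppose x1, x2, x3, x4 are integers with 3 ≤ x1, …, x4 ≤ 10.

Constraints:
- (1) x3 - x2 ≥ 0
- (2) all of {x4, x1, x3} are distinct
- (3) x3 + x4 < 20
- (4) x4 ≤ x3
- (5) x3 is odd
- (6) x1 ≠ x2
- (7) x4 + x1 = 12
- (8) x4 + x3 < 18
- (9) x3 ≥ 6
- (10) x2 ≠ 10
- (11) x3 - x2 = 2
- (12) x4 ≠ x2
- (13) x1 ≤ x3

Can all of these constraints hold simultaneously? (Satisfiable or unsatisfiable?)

Try x1 = 4, x2 = 7, x3 = 9, x4 = 8.
Check constraint 1: x3 - x2 = 2; constraint 3: x3 + x4 = 17; constraint 7: x4 + x1 = 12. The remaining constraints are straightforward to verify.

Satisfiable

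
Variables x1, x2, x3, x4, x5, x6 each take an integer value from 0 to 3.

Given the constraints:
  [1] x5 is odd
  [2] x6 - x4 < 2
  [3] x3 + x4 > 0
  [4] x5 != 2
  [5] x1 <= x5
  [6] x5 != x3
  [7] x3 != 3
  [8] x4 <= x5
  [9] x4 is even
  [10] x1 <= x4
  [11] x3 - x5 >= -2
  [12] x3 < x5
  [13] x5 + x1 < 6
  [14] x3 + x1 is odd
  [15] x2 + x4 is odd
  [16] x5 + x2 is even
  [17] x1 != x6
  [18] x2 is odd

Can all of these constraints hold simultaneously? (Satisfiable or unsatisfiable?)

The assignment x1 = 2, x2 = 1, x3 = 1, x4 = 2, x5 = 3, x6 = 3 works:
  constraint 2 holds since x6 - x4 = 1.
  constraint 3 holds since x3 + x4 = 3.
The rest check out directly.

Satisfiable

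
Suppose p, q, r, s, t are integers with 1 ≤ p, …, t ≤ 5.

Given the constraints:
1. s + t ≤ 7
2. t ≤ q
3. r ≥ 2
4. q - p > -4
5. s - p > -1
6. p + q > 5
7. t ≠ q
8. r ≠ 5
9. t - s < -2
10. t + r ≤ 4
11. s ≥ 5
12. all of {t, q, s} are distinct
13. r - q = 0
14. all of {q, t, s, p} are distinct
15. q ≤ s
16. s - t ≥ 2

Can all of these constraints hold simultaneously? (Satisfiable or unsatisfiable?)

Satisfiable

One satisfying assignment is p = 4, q = 2, r = 2, s = 5, t = 1.
For the less obvious constraints — constraint 1: s + t = 6; constraint 4: q - p = -2 — and the others hold by inspection.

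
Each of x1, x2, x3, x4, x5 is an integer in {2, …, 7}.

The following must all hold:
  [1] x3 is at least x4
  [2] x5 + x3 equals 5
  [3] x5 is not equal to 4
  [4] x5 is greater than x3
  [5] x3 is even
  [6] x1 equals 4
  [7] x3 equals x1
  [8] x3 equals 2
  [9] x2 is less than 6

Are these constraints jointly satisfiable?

Unsatisfiable

Constraint 8 fixes x3 = 2 and constraint 6 fixes x1 = 4, but constraint 7 requires x3 = x1. Since 2 ≠ 4, contradiction.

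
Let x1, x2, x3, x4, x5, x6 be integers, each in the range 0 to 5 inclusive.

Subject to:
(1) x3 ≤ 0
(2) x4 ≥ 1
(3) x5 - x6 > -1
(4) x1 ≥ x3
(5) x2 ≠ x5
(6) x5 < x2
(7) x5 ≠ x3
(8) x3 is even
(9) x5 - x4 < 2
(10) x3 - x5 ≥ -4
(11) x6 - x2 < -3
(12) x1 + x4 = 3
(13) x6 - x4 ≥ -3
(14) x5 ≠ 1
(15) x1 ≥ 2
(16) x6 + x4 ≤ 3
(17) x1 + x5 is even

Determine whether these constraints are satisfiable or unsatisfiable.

The assignment x1 = 2, x2 = 5, x3 = 0, x4 = 1, x5 = 2, x6 = 0 works:
  constraint 3 holds since x5 - x6 = 2.
  constraint 9 holds since x5 - x4 = 1.
  constraint 10 holds since x3 - x5 = -2.
The rest check out directly.

Satisfiable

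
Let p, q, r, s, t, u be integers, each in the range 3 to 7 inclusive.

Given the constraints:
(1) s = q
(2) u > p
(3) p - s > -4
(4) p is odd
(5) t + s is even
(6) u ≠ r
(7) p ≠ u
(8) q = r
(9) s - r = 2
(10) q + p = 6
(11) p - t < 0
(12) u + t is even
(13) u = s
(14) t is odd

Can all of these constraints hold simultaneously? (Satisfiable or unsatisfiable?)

From constraints 1, 8, and 13, u = s = q = r, so u = r. But constraint 6 says u ≠ r. Contradiction.

Unsatisfiable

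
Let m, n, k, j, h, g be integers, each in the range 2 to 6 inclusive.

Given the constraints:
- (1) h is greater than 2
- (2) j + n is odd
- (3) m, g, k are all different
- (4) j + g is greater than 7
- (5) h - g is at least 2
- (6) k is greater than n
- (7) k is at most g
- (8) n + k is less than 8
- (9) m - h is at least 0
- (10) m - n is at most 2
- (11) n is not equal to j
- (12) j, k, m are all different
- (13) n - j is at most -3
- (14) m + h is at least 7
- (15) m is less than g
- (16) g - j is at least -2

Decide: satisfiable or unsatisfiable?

Constraints 5, 9, 10, 13, and 16 give h − g ≥ 2, g − j ≥ -2, j − n ≥ 3, n − m ≥ -2, m − h ≥ 0.
Adding all 5 inequalities: the left sides telescope to 0, and the right sides sum to 2 + (-2) + 3 + (-2) + 0 = 1. So 0 ≥ 1, which is false.

Unsatisfiable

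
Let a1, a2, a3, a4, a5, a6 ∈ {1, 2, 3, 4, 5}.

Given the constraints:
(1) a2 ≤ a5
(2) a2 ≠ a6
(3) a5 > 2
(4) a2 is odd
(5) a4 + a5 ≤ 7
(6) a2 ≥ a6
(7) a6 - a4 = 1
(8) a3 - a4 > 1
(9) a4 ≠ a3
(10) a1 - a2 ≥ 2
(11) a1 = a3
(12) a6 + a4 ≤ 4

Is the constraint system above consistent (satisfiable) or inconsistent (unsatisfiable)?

Take a1 = 5, a2 = 3, a3 = 5, a4 = 1, a5 = 5, a6 = 2. Then constraint 5: a4 + a5 = 6; constraint 7: a6 - a4 = 1; constraint 8: a3 - a4 = 4, and every other listed constraint is also met.

Satisfiable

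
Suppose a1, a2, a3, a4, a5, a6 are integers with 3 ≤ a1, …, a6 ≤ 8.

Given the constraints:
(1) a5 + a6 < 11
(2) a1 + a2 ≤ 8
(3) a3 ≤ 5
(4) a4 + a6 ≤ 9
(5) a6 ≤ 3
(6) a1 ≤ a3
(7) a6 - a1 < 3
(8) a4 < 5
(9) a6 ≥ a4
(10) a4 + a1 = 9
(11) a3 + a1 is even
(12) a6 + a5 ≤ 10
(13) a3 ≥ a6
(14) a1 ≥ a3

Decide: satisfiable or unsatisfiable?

Unsatisfiable

From constraints 5 and 9: a4 ≤ a6 ≤ 3. From constraints 3 and 6: a1 ≤ a3 ≤ 5. Hence a4 + a1 ≤ 8. But constraint 10 requires a4 + a1 = 9, and 9 > 8. Contradiction.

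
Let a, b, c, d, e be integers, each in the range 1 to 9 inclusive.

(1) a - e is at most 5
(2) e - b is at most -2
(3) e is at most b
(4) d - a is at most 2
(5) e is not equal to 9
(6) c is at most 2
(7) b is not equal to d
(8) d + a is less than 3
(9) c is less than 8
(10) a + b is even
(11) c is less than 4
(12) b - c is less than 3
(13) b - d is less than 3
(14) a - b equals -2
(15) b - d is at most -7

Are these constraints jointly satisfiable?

Unsatisfiable

Constraints 1, 2, 4, and 15 give a − d ≥ -2, d − b ≥ 7, b − e ≥ 2, e − a ≥ -5.
Adding all 4 inequalities: the left sides telescope to 0, and the right sides sum to (-2) + 7 + 2 + (-5) = 2. So 0 ≥ 2, which is false.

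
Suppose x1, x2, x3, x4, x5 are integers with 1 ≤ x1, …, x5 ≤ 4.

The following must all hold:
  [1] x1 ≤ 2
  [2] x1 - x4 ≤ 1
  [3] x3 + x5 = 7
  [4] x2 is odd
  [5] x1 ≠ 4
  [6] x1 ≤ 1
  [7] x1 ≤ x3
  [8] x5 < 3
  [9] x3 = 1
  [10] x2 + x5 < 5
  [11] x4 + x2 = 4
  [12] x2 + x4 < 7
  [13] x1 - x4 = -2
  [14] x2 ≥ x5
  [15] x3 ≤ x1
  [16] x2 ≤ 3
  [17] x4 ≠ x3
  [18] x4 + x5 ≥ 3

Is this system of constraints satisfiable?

From constraints 1 and 15: x3 ≤ x1 ≤ 2. From constraints 14 and 16: x5 ≤ x2 ≤ 3. Hence x3 + x5 ≤ 5. But constraint 3 requires x3 + x5 = 7, and 7 > 5. Contradiction.

Unsatisfiable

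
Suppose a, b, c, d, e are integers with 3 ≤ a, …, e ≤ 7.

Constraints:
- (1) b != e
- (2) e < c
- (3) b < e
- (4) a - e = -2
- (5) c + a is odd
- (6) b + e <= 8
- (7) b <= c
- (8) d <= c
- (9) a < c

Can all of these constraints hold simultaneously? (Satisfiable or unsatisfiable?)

Satisfiable

Setting (a, b, c, d, e) = (3, 3, 6, 3, 5) satisfies everything: constraint 4: a - e = -2; constraint 5: c + a = 9 is odd; constraint 6: b + e = 8, and the others follow.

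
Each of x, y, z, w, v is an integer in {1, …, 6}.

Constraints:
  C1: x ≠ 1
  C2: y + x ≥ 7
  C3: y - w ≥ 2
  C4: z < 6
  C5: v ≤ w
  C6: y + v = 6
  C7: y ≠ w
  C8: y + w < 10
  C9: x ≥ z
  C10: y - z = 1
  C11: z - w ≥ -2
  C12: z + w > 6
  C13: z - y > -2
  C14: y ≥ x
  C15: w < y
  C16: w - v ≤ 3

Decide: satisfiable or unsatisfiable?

Satisfiable

One satisfying assignment is x = 5, y = 5, z = 4, w = 3, v = 1.
For the less obvious constraints — constraint 2: y + x = 10; constraint 3: y - w = 2 — and the others hold by inspection.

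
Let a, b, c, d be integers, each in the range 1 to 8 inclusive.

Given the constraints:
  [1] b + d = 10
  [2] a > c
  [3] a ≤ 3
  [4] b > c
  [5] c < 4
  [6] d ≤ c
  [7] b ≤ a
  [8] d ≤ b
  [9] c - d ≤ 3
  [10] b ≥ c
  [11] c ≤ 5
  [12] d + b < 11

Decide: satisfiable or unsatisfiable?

From constraints 3 and 7: b ≤ a ≤ 3. From constraints 6 and 11: d ≤ c ≤ 5. Hence b + d ≤ 8. But constraint 1 requires b + d = 10, and 10 > 8. Contradiction.

Unsatisfiable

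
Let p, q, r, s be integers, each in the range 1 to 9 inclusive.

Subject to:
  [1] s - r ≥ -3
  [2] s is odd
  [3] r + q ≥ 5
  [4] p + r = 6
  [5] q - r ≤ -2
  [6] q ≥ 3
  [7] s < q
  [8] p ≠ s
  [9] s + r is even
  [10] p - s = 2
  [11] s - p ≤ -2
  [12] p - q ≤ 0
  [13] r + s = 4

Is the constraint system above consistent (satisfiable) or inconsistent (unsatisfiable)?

Unsatisfiable

Constraints 1, 5, 11, and 12 give p − s ≥ 2, s − r ≥ -3, r − q ≥ 2, q − p ≥ 0.
Adding all 4 inequalities: the left sides telescope to 0, and the right sides sum to 2 + (-3) + 2 + 0 = 1. So 0 ≥ 1, which is false.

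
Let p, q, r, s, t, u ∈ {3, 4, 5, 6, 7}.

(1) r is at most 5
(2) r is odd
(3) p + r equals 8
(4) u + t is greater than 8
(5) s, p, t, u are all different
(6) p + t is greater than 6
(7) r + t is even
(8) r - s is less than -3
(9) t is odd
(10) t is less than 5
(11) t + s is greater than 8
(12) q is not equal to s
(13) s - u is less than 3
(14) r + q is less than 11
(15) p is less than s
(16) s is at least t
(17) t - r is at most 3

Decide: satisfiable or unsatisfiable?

Satisfiable

Take p = 5, q = 6, r = 3, s = 7, t = 3, u = 6. Then constraint 3: p + r = 8; constraint 4: u + t = 9, and every other listed constraint is also met.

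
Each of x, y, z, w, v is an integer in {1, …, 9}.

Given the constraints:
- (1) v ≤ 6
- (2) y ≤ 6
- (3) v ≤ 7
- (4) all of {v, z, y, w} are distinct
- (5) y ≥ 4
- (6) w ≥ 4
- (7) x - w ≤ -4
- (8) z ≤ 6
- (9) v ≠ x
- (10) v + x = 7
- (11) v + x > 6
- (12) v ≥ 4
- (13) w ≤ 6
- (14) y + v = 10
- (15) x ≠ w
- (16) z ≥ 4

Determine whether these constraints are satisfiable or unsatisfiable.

Constraints 1, 2, 5, 6, 8, 12, 13, and 16 confine each of v, z, y, w to the 3 values {4, …, 6}.
Constraint 4 requires all 4 of them to be distinct, but only 3 values are available — impossible by the pigeonhole principle.

Unsatisfiable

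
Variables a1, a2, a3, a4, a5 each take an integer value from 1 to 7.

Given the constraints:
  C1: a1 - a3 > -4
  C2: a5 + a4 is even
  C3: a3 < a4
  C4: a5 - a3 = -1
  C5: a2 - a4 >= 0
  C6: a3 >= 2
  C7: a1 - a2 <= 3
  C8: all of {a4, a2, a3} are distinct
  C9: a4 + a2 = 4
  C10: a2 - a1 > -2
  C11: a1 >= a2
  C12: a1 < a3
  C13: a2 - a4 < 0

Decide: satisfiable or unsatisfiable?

Unsatisfiable

Constraints 3, 5, 11, and 12 give a4 ≤ a2, a2 ≤ a1, a1 < a3, a3 < a4. Chaining: a4 ≤ a2 ≤ a1 < a3 < a4, which forces a4 < a4 — impossible.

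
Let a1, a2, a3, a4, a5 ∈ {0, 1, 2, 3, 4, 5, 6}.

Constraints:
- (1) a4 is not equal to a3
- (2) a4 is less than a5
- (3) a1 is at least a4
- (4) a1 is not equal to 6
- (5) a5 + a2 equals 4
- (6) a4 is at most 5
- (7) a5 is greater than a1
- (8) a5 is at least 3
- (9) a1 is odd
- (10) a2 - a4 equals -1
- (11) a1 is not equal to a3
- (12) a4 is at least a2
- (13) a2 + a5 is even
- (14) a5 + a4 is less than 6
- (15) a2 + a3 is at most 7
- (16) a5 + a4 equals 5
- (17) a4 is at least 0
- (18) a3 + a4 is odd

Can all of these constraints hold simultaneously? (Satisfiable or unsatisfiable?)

The assignment a1 = 1, a2 = 0, a3 = 4, a4 = 1, a5 = 4 works:
  constraint 5 holds since a5 + a2 = 4.
  constraint 10 holds since a2 - a4 = -1.
  constraint 14 holds since a5 + a4 = 5.
The rest check out directly.

Satisfiable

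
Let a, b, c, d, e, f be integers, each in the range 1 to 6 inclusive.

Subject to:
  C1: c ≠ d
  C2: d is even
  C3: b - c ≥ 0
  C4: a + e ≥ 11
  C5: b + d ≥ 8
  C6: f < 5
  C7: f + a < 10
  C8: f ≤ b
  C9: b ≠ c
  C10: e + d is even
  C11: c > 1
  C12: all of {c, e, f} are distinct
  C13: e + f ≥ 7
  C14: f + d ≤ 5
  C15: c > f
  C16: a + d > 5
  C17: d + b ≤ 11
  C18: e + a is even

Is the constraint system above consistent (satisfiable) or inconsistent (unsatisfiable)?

Satisfiable

One satisfying assignment is a = 6, b = 6, c = 3, d = 2, e = 6, f = 2.
For the less obvious constraints — constraint 3: b - c = 3; constraint 4: a + e = 12; constraint 5: b + d = 8 — and the others hold by inspection.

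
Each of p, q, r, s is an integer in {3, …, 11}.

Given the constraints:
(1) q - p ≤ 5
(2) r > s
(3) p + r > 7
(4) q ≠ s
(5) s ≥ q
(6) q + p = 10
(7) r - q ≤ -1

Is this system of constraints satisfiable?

Constraints 2, 5, and 7 give s < r, r < q, q ≤ s. Chaining: s < r < q ≤ s, which forces s < s — impossible.

Unsatisfiable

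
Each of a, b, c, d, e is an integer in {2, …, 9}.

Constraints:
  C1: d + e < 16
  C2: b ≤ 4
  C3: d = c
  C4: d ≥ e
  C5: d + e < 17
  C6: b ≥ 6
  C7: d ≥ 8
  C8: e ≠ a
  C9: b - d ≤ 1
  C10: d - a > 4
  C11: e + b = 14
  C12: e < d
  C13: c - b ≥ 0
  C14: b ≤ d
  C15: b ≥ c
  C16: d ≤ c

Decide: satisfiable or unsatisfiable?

From constraints 7 and 16: c ≥ d and d ≥ 8, so c ≥ 8. From constraints 2 and 15: c ≤ b and b ≤ 4, so c ≤ 4. But 4 < 8, so no value of c works.

Unsatisfiable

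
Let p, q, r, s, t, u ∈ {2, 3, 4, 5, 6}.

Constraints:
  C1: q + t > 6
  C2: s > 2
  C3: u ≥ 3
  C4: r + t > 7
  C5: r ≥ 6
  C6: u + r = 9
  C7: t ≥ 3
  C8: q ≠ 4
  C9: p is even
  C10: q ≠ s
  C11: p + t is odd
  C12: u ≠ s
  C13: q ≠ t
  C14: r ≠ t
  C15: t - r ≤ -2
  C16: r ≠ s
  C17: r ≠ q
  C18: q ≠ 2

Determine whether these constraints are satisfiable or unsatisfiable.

The assignment p = 6, q = 5, r = 6, s = 4, t = 3, u = 3 works:
  constraint 1 holds since q + t = 8.
  constraint 4 holds since r + t = 9.
The rest check out directly.

Satisfiable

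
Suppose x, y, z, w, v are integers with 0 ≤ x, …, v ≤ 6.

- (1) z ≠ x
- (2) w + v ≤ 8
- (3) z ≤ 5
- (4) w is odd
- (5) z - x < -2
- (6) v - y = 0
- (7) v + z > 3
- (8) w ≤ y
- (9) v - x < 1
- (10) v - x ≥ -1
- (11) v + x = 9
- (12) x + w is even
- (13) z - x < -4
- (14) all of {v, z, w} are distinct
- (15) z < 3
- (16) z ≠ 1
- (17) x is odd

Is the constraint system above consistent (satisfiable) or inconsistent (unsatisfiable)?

Try x = 5, y = 4, z = 0, w = 1, v = 4.
Check constraint 2: w + v = 5; constraint 5: z - x = -5; constraint 6: v - y = 0. The remaining constraints are straightforward to verify.

Satisfiable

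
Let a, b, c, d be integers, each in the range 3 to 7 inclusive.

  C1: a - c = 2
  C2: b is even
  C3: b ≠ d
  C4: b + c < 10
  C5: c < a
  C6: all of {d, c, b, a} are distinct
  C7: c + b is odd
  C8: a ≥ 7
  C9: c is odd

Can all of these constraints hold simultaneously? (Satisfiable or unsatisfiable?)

Take a = 7, b = 4, c = 5, d = 3. Then constraint 1: a - c = 2; constraint 4: b + c = 9, and every other listed constraint is also met.

Satisfiable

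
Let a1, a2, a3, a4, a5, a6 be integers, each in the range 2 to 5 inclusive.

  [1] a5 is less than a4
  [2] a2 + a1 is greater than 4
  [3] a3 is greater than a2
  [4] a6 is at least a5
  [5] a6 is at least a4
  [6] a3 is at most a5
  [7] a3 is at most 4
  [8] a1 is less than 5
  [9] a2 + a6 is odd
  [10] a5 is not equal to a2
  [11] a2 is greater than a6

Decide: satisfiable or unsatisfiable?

Constraints 1, 3, 5, 6, and 11 give a4 ≤ a6, a6 < a2, a2 < a3, a3 ≤ a5, a5 < a4. Chaining: a4 ≤ a6 < a2 < a3 ≤ a5 < a4, which forces a4 < a4 — impossible.

Unsatisfiable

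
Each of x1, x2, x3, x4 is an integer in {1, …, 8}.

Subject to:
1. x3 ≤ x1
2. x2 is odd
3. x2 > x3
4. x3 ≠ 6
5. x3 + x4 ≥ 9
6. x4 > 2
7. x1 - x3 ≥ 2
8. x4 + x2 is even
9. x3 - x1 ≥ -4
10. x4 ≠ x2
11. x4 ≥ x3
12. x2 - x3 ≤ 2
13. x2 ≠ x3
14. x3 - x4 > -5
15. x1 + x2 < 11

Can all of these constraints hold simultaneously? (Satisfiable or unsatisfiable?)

Satisfiable

Take x1 = 5, x2 = 5, x3 = 3, x4 = 7. Then constraint 5: x3 + x4 = 10; constraint 7: x1 - x3 = 2; constraint 9: x3 - x1 = -2, and every other listed constraint is also met.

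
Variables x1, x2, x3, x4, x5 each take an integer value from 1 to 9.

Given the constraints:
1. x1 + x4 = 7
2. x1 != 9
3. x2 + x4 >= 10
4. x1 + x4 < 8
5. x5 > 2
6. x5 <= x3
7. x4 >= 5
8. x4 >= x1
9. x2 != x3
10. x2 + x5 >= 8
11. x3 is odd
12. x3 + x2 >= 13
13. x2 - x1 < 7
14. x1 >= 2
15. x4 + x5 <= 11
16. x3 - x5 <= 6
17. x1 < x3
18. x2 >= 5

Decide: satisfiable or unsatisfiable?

Satisfiable

Try x1 = 2, x2 = 6, x3 = 9, x4 = 5, x5 = 5.
Check constraint 1: x1 + x4 = 7; constraint 3: x2 + x4 = 11. The remaining constraints are straightforward to verify.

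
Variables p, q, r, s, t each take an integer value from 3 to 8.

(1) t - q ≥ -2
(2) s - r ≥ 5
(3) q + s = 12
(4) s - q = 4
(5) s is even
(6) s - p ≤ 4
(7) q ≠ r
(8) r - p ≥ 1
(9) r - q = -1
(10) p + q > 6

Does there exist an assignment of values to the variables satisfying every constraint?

Constraints 2, 6, and 8 give r − p ≥ 1, p − s ≥ -4, s − r ≥ 5.
Adding all 3 inequalities: the left sides telescope to 0, and the right sides sum to 1 + (-4) + 5 = 2. So 0 ≥ 2, which is false.

Unsatisfiable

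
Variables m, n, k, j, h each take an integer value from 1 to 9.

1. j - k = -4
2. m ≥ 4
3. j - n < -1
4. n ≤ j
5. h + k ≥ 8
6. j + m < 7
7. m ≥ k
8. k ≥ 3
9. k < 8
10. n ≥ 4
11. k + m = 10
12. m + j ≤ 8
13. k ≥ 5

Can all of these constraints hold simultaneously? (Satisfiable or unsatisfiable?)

From constraints 7 and 13: m ≥ k ≥ 5. From constraints 4 and 10: j ≥ n ≥ 4. Hence m + j ≥ 9. But constraint 12 requires m + j ≤ 8, and 8 < 9. Contradiction.

Unsatisfiable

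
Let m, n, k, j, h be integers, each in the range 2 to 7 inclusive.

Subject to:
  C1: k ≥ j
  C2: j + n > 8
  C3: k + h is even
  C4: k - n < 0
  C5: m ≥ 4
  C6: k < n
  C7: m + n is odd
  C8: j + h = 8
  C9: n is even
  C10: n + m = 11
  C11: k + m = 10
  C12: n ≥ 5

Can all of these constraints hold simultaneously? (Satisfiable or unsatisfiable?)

Satisfiable

One satisfying assignment is m = 5, n = 6, k = 5, j = 3, h = 5.
For the less obvious constraints — constraint 2: j + n = 9; constraint 4: k - n = -1; constraint 8: j + h = 8 — and the others hold by inspection.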